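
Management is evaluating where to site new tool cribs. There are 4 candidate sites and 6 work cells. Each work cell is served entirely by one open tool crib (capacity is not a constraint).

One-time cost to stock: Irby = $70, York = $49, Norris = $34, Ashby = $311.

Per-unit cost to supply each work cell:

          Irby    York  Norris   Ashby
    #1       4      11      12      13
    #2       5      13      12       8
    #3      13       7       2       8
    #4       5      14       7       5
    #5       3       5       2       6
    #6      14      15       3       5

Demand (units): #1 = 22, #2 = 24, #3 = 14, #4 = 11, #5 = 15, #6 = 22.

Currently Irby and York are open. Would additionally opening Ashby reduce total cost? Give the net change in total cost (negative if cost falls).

Current service cost with {Irby, York}: 714.
Adding Ashby: each work cell re-picks its cheapest; new service cost 516, saving 198.
Extra fixed cost: 311. Net change = 311 − 198 = 113.
(Totals: 833 → 946.)

No — net change +113 (cost rises by 113).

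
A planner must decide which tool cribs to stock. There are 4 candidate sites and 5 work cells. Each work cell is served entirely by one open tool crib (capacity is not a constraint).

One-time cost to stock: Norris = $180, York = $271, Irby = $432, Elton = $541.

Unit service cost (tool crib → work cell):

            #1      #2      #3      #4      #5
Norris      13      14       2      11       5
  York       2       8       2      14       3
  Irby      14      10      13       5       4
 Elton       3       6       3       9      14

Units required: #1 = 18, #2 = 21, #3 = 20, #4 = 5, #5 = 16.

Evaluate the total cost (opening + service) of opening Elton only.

Total cost: 1050

Each work cell is assigned to its cheapest site among the open ones.
{Elton}: #1→Elton 3·18=54, #2→Elton 6·21=126, #3→Elton 3·20=60, #4→Elton 9·5=45, #5→Elton 14·16=224. Service 509; fixed 541; total 1050.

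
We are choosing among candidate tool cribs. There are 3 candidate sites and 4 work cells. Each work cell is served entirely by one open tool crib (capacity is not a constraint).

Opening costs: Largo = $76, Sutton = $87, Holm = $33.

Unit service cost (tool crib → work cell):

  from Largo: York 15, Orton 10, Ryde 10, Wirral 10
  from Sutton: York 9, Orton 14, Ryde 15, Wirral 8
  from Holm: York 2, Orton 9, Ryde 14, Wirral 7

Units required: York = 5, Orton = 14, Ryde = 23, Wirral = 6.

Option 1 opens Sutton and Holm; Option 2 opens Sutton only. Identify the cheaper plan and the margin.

Option 1 is cheaper by 101.

Option 1: {Sutton, Holm}: York→Holm 2·5=10, Orton→Holm 9·14=126, Ryde→Holm 14·23=322, Wirral→Holm 7·6=42. Service 500; fixed 120; total 620.
Option 2: {Sutton}: York→Sutton 9·5=45, Orton→Sutton 14·14=196, Ryde→Sutton 15·23=345, Wirral→Sutton 8·6=48. Service 634; fixed 87; total 721.
Difference: |620 − 721| = 101.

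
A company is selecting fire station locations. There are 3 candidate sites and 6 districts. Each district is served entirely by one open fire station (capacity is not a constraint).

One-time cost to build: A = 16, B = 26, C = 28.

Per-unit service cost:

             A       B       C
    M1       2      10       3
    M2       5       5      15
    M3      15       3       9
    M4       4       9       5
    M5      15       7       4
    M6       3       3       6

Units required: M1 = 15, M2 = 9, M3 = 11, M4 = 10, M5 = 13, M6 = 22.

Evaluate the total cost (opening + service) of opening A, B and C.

Total cost: 336

Each district is assigned to its cheapest site among the open ones.
{A, B, C}: M1→A 2·15=30, M2→A 5·9=45, M3→B 3·11=33, M4→A 4·10=40, M5→C 4·13=52, M6→A 3·22=66. Service 266; fixed 70; total 336.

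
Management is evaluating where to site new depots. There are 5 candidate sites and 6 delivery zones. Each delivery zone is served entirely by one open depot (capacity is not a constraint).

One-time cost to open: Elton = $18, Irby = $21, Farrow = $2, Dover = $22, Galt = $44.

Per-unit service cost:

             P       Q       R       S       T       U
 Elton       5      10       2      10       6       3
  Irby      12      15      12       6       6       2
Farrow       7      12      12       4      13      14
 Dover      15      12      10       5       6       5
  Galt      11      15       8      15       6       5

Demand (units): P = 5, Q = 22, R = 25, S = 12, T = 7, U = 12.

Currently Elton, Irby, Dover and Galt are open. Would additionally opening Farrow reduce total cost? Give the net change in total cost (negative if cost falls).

Current service cost with {Elton, Irby, Dover, Galt}: 421.
Adding Farrow: each delivery zone re-picks its cheapest; new service cost 409, saving 12.
Extra fixed cost: 2. Net change = 2 − 12 = -10.
(Totals: 526 → 516.)

Yes — net change −10 (cost falls by 10).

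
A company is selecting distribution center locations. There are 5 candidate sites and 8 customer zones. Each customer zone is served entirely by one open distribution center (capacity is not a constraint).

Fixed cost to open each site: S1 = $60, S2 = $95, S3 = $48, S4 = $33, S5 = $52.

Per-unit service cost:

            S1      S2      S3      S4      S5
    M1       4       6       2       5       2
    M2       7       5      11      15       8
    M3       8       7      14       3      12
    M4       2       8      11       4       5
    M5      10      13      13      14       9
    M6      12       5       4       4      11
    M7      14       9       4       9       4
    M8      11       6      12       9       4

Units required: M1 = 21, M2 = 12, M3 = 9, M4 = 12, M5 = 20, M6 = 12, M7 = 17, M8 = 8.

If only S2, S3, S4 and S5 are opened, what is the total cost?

Each customer zone is assigned to its cheapest site among the open ones.
{S2, S3, S4, S5}: M1→S3 2·21=42, M2→S2 5·12=60, M3→S4 3·9=27, M4→S4 4·12=48, M5→S5 9·20=180, M6→S3 4·12=48, M7→S3 4·17=68, M8→S5 4·8=32. Service 505; fixed 228; total 733.

Total cost: 733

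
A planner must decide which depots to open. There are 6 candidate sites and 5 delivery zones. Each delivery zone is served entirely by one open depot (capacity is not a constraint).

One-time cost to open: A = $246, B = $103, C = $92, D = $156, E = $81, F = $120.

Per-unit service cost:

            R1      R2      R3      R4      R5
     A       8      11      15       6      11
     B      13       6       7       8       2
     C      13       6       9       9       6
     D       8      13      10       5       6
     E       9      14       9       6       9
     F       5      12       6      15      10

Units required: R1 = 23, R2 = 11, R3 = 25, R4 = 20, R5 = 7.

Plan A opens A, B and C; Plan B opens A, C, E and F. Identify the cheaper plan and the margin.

Plan A: {A, B, C}: R1→A 8·23=184, R2→B 6·11=66, R3→B 7·25=175, R4→A 6·20=120, R5→B 2·7=14. Service 559; fixed 441; total 1000.
Plan B: {A, C, E, F}: R1→F 5·23=115, R2→C 6·11=66, R3→F 6·25=150, R4→A 6·20=120, R5→C 6·7=42. Service 493; fixed 539; total 1032.
Difference: |1000 − 1032| = 32.

Plan A is cheaper by 32.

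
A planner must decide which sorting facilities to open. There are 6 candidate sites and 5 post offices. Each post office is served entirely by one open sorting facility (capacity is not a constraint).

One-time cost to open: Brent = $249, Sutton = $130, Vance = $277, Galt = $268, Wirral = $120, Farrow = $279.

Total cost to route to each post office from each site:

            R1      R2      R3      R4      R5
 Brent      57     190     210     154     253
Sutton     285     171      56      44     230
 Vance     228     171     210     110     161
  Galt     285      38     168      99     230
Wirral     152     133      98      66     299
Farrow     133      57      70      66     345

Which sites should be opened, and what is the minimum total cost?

Open Sutton and Wirral; minimum total cost 865.

For any fixed open set, each post office goes to its cheapest open site; total = fixed + service.
{Sutton, Wirral}: R1→Wirral 152, R2→Wirral 133, R3→Sutton 56, R4→Sutton 44, R5→Sutton 230. Service 615; fixed 250; total 865.
{Wirral}: service 748 + fixed 120 = 868
{Sutton}: R1→Sutton 285, R2→Sutton 171, R3→Sutton 56, R4→Sutton 44, R5→Sutton 230. Service 786; fixed 130; total 916.
{Brent, Sutton, Vance, Galt, Wirral, Farrow}: service 356 + fixed 1323 = 1679
No other subset beats 865.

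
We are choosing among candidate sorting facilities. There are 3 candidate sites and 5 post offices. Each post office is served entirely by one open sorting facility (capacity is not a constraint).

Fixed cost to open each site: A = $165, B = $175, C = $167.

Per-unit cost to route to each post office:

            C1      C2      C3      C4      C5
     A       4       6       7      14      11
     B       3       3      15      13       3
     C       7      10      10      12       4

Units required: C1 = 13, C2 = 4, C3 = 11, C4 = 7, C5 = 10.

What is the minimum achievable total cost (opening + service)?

For any fixed open set, each post office goes to its cheapest open site; total = fixed + service.
{B}: C1→B 3·13=39, C2→B 3·4=12, C3→B 15·11=165, C4→B 13·7=91, C5→B 3·10=30. Service 337; fixed 175; total 512.
{A}: service 361 + fixed 165 = 526
{C}: C1→C 7·13=91, C2→C 10·4=40, C3→C 10·11=110, C4→C 12·7=84, C5→C 4·10=40. Service 365; fixed 167; total 532.
{A, B, C}: C1→B 3·13=39, C2→B 3·4=12, C3→A 7·11=77, C4→C 12·7=84, C5→B 3·10=30. Service 242; fixed 507; total 749.
No other subset beats 512.

Minimum total cost: 512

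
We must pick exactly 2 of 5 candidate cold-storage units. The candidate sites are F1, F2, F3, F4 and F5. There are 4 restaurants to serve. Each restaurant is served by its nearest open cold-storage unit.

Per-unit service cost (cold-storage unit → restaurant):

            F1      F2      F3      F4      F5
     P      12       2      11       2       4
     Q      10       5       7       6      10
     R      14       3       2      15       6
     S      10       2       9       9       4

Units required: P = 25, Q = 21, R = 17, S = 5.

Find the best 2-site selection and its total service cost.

Choose F2 and F3; total service cost 199.

With exactly 2 open, each restaurant uses its cheapest among the chosen.
{F2, F3}: P→F2 2·25=50, Q→F2 5·21=105, R→F3 2·17=34, S→F2 2·5=10. Service cost 199.
{F1, F2}: service cost 216
{F2, F4}: service cost 216
Among all 10 size-2 choices, {F2, F3} is lowest.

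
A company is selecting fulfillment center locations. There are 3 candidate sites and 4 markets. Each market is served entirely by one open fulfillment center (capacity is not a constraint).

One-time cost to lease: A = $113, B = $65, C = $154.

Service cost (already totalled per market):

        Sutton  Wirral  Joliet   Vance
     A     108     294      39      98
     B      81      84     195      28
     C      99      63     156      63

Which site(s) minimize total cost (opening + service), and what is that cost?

For any fixed open set, each market goes to its cheapest open site; total = fixed + service.
{A, B}: Sutton→B 81, Wirral→B 84, Joliet→A 39, Vance→B 28. Service 232; fixed 178; total 410.
{B}: service 388 + fixed 65 = 453
{A, C}: Sutton→C 99, Wirral→C 63, Joliet→A 39, Vance→C 63. Service 264; fixed 267; total 531.
{A, B, C}: service 211 + fixed 332 = 543
No other subset beats 410.

Open A and B; minimum total cost 410.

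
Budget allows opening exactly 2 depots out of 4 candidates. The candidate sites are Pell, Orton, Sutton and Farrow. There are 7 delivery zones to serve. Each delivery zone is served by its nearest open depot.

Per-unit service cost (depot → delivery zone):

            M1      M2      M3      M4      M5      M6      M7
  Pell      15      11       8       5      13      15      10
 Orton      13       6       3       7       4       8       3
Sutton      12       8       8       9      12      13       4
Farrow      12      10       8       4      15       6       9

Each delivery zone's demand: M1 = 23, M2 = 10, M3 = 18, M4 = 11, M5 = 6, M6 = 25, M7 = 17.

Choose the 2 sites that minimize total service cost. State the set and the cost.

With exactly 2 open, each delivery zone uses its cheapest among the chosen.
{Orton, Farrow}: M1→Farrow 12·23=276, M2→Orton 6·10=60, M3→Orton 3·18=54, M4→Farrow 4·11=44, M5→Orton 4·6=24, M6→Farrow 6·25=150, M7→Orton 3·17=51. Service cost 659.
{Orton, Sutton}: service cost 742
{Pell, Orton}: service cost 743
Among all 6 size-2 choices, {Orton, Farrow} is lowest.

Choose Orton and Farrow; total service cost 659.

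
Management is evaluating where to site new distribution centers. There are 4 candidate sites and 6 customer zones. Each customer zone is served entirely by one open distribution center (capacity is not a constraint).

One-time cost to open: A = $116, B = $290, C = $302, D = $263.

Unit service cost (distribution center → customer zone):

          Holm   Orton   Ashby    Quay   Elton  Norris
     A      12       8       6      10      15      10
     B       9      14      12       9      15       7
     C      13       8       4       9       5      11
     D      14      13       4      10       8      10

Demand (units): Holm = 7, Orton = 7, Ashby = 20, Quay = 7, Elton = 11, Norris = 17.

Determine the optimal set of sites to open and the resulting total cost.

Open A only; minimum total cost 781.

For any fixed open set, each customer zone goes to its cheapest open site; total = fixed + service.
{A}: Holm→A 12·7=84, Orton→A 8·7=56, Ashby→A 6·20=120, Quay→A 10·7=70, Elton→A 15·11=165, Norris→A 10·17=170. Service 665; fixed 116; total 781.
{C}: Holm→C 13·7=91, Orton→C 8·7=56, Ashby→C 4·20=80, Quay→C 9·7=63, Elton→C 5·11=55, Norris→C 11·17=187. Service 532; fixed 302; total 834.
{D}: service 597 + fixed 263 = 860
{A, B, C, D}: Holm→B 9·7=63, Orton→A 8·7=56, Ashby→C 4·20=80, Quay→B 9·7=63, Elton→C 5·11=55, Norris→B 7·17=119. Service 436; fixed 971; total 1407.
(All 15 nonempty subsets were checked; A only is lowest.)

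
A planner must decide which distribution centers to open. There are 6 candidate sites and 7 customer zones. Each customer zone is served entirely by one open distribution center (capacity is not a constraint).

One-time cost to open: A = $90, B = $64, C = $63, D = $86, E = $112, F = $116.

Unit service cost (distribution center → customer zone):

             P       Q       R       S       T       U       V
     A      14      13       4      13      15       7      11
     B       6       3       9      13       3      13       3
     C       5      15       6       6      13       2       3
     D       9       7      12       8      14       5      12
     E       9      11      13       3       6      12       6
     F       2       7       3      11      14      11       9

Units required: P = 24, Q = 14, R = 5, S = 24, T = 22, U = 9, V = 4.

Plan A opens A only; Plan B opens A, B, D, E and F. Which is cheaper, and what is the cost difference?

Plan A: {A}: P→A 14·24=336, Q→A 13·14=182, R→A 4·5=20, S→A 13·24=312, T→A 15·22=330, U→A 7·9=63, V→A 11·4=44. Service 1287; fixed 90; total 1377.
Plan B: {A, B, D, E, F}: P→F 2·24=48, Q→B 3·14=42, R→F 3·5=15, S→E 3·24=72, T→B 3·22=66, U→D 5·9=45, V→B 3·4=12. Service 300; fixed 468; total 768.
Difference: |1377 − 768| = 609.

Plan B is cheaper by 609.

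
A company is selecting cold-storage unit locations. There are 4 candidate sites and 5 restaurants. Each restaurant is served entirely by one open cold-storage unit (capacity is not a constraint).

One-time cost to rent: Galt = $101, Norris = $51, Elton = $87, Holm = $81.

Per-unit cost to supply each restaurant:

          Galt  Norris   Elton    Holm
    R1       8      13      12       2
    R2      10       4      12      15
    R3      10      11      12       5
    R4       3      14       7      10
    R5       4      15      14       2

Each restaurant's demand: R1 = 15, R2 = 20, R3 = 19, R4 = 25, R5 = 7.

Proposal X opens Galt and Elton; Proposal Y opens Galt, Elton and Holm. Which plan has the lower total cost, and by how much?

Proposal X: {Galt, Elton}: R1→Galt 8·15=120, R2→Galt 10·20=200, R3→Galt 10·19=190, R4→Galt 3·25=75, R5→Galt 4·7=28. Service 613; fixed 188; total 801.
Proposal Y: {Galt, Elton, Holm}: R1→Holm 2·15=30, R2→Galt 10·20=200, R3→Holm 5·19=95, R4→Galt 3·25=75, R5→Holm 2·7=14. Service 414; fixed 269; total 683.
Difference: |801 − 683| = 118.

Proposal Y is cheaper by 118.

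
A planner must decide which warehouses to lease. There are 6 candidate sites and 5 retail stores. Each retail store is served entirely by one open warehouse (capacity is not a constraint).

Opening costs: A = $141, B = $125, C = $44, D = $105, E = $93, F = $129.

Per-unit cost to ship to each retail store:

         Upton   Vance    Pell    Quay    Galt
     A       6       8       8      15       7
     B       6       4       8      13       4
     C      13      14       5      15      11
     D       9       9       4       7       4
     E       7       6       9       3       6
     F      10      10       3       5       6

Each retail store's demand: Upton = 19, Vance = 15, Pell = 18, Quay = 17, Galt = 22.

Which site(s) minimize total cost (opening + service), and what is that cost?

For any fixed open set, each retail store goes to its cheapest open site; total = fixed + service.
{D, E}: Upton→E 7·19=133, Vance→E 6·15=90, Pell→D 4·18=72, Quay→E 3·17=51, Galt→D 4·22=88. Service 434; fixed 198; total 632.
{C, E}: Upton→E 7·19=133, Vance→E 6·15=90, Pell→C 5·18=90, Quay→E 3·17=51, Galt→E 6·22=132. Service 496; fixed 137; total 633.
{B, F}: Upton→B 6·19=114, Vance→B 4·15=60, Pell→F 3·18=54, Quay→F 5·17=85, Galt→B 4·22=88. Service 401; fixed 254; total 655.
{A, B, C, D, E, F}: service 367 + fixed 637 = 1004
No other subset beats 632.

Open D and E; minimum total cost 632.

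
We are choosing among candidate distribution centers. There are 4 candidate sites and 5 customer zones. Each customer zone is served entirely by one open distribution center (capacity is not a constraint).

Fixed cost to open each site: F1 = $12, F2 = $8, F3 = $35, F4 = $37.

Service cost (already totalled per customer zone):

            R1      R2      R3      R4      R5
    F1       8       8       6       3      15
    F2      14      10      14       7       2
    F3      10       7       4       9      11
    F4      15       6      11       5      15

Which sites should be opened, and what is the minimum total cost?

For any fixed open set, each customer zone goes to its cheapest open site; total = fixed + service.
{F1, F2}: R1→F1 8, R2→F1 8, R3→F1 6, R4→F1 3, R5→F2 2. Service 27; fixed 20; total 47.
{F1}: R1→F1 8, R2→F1 8, R3→F1 6, R4→F1 3, R5→F1 15. Service 40; fixed 12; total 52.
{F2}: service 47 + fixed 8 = 55
{F1, F2, F3, F4}: R1→F1 8, R2→F4 6, R3→F3 4, R4→F1 3, R5→F2 2. Service 23; fixed 92; total 115.
(All 15 nonempty subsets were checked; F1 and F2 is lowest.)

Open F1 and F2; minimum total cost 47.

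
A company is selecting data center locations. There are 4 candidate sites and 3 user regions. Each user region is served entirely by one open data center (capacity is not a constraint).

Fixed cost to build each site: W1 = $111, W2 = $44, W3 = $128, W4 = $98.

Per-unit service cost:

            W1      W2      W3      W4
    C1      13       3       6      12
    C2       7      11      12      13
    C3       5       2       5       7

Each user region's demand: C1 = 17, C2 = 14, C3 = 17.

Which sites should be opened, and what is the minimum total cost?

For any fixed open set, each user region goes to its cheapest open site; total = fixed + service.
{W2}: C1→W2 3·17=51, C2→W2 11·14=154, C3→W2 2·17=34. Service 239; fixed 44; total 283.
{W1, W2}: service 183 + fixed 155 = 338
{W2, W4}: service 239 + fixed 142 = 381
{W1, W2, W3, W4}: service 183 + fixed 381 = 564
(All 15 nonempty subsets were checked; W2 only is lowest.)

Open W2 only; minimum total cost 283.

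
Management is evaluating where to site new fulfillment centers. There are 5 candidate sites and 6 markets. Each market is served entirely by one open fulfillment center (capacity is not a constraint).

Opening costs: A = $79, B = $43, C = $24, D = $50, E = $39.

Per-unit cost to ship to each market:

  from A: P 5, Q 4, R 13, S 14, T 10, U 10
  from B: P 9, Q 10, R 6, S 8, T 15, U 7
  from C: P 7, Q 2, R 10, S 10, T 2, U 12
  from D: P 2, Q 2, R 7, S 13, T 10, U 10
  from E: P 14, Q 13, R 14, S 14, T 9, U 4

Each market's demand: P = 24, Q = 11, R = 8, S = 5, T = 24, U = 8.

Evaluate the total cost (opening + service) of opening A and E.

Each market is assigned to its cheapest site among the open ones.
{A, E}: P→A 5·24=120, Q→A 4·11=44, R→A 13·8=104, S→A 14·5=70, T→E 9·24=216, U→E 4·8=32. Service 586; fixed 118; total 704.

Total cost: 704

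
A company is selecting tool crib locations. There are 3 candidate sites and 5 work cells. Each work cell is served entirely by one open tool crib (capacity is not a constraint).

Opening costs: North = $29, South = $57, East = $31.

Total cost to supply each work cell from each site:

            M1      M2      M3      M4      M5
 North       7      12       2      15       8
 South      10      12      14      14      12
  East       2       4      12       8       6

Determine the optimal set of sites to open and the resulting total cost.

Open East only; minimum total cost 63.

For any fixed open set, each work cell goes to its cheapest open site; total = fixed + service.
{East}: M1→East 2, M2→East 4, M3→East 12, M4→East 8, M5→East 6. Service 32; fixed 31; total 63.
{North}: M1→North 7, M2→North 12, M3→North 2, M4→North 15, M5→North 8. Service 44; fixed 29; total 73.
{North, East}: M1→East 2, M2→East 4, M3→North 2, M4→East 8, M5→East 6. Service 22; fixed 60; total 82.
{North, South, East}: M1→East 2, M2→East 4, M3→North 2, M4→East 8, M5→East 6. Service 22; fixed 117; total 139.
No other subset beats 63.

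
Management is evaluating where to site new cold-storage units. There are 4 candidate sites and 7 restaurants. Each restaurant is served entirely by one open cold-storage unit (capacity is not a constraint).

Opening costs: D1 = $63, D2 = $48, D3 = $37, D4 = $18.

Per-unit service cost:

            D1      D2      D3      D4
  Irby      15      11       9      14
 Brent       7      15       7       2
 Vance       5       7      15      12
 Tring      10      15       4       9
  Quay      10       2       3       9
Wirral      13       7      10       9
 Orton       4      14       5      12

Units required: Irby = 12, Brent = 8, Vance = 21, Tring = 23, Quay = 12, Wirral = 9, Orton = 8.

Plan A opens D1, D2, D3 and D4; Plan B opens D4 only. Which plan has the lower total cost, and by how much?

Plan A: {D1, D2, D3, D4}: Irby→D3 9·12=108, Brent→D4 2·8=16, Vance→D1 5·21=105, Tring→D3 4·23=92, Quay→D2 2·12=24, Wirral→D2 7·9=63, Orton→D1 4·8=32. Service 440; fixed 166; total 606.
Plan B: {D4}: Irby→D4 14·12=168, Brent→D4 2·8=16, Vance→D4 12·21=252, Tring→D4 9·23=207, Quay→D4 9·12=108, Wirral→D4 9·9=81, Orton→D4 12·8=96. Service 928; fixed 18; total 946.
Difference: |606 − 946| = 340.

Plan A is cheaper by 340.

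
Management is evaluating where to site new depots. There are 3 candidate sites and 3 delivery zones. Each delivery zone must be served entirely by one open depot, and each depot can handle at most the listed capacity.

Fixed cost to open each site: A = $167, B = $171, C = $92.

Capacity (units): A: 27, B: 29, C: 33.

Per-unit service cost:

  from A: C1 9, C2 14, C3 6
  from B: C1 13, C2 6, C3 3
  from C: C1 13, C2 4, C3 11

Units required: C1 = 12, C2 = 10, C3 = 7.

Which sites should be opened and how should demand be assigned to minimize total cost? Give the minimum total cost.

Open {C}: C1→C 13·12=156, C2→C 4·10=40, C3→C 11·7=77.
Loads: C carries 29/33. Service 273; fixed 92; total 365.
Next best feasible plan costs 408.

Minimum total cost: 365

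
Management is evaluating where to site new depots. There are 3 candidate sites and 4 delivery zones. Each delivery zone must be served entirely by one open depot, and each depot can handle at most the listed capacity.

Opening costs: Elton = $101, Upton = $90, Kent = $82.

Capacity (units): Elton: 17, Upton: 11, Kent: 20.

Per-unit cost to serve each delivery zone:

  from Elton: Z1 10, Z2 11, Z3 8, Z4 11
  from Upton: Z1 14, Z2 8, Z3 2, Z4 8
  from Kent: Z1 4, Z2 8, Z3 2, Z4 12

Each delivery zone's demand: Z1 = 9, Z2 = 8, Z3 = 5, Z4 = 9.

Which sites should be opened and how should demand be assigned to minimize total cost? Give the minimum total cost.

Minimum total cost: 416

Open {Elton, Kent}: Z1→Kent 4·9=36, Z2→Elton 11·8=88, Z3→Kent 2·5=10, Z4→Elton 11·9=99.
Loads: Elton carries 17/17, Kent carries 14/20. Service 233; fixed 183; total 416.
Next best feasible plan costs 422.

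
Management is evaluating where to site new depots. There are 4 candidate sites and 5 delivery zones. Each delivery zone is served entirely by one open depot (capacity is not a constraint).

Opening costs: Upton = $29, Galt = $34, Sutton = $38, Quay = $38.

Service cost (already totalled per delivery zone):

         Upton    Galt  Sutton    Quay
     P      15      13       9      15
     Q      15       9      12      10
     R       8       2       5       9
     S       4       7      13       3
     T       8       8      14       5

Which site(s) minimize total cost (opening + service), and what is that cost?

Open Galt only; minimum total cost 73.

For any fixed open set, each delivery zone goes to its cheapest open site; total = fixed + service.
{Galt}: P→Galt 13, Q→Galt 9, R→Galt 2, S→Galt 7, T→Galt 8. Service 39; fixed 34; total 73.
{Upton}: service 50 + fixed 29 = 79
{Quay}: service 42 + fixed 38 = 80
{Upton, Galt, Sutton, Quay}: P→Sutton 9, Q→Galt 9, R→Galt 2, S→Quay 3, T→Quay 5. Service 28; fixed 139; total 167.
(All 15 nonempty subsets were checked; Galt only is lowest.)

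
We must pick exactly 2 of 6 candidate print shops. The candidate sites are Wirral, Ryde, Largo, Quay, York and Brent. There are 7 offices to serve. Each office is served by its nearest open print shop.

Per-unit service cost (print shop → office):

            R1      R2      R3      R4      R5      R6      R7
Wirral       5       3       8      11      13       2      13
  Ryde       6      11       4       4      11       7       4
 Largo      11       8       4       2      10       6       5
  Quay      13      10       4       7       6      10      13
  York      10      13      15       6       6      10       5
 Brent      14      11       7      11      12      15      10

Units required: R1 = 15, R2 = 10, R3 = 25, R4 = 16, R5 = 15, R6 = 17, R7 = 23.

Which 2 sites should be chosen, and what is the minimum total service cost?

Choose Wirral and Largo; total service cost 536.

With exactly 2 open, each office uses its cheapest among the chosen.
{Wirral, Largo}: R1→Wirral 5·15=75, R2→Wirral 3·10=30, R3→Largo 4·25=100, R4→Largo 2·16=32, R5→Largo 10·15=150, R6→Wirral 2·17=34, R7→Largo 5·23=115. Service cost 536.
{Wirral, Ryde}: service cost 560
{Wirral, York}: service cost 640
Among all 15 size-2 choices, {Wirral, Largo} is lowest.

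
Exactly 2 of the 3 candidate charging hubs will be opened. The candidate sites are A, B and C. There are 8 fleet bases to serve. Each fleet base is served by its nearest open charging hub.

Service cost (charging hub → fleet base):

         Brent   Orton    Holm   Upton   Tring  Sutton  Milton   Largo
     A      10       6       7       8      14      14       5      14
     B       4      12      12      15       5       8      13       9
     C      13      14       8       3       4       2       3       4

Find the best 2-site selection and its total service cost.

With exactly 2 open, each fleet base uses its cheapest among the chosen.
{A, C}: Brent→A 10, Orton→A 6, Holm→A 7, Upton→C 3, Tring→C 4, Sutton→C 2, Milton→C 3, Largo→C 4. Service cost 39.
{B, C}: service cost 40
{A, B}: service cost 52
Among all 3 size-2 choices, {A, C} is lowest.

Choose A and C; total service cost 39.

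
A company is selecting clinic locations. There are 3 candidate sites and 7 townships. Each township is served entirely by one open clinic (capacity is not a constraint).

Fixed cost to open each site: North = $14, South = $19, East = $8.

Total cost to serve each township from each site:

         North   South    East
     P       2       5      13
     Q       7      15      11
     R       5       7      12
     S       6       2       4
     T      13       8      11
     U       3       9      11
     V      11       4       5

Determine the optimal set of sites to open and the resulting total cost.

For any fixed open set, each township goes to its cheapest open site; total = fixed + service.
{North, East}: P→North 2, Q→North 7, R→North 5, S→East 4, T→East 11, U→North 3, V→East 5. Service 37; fixed 22; total 59.
{North}: service 47 + fixed 14 = 61
{North, South}: service 31 + fixed 33 = 64
{North, South, East}: P→North 2, Q→North 7, R→North 5, S→South 2, T→South 8, U→North 3, V→South 4. Service 31; fixed 41; total 72.
(All 7 nonempty subsets were checked; North and East is lowest.)

Open North and East; minimum total cost 59.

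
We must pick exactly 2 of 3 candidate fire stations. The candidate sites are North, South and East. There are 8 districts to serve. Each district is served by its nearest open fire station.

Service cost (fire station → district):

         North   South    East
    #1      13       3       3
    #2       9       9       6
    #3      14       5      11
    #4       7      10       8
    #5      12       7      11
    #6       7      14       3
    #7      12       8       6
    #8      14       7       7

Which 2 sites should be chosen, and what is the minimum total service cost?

With exactly 2 open, each district uses its cheapest among the chosen.
{South, East}: #1→South 3, #2→East 6, #3→South 5, #4→East 8, #5→South 7, #6→East 3, #7→East 6, #8→South 7. Service cost 45.
{North, South}: service cost 53
{North, East}: service cost 54
Among all 3 size-2 choices, {South, East} is lowest.

Choose South and East; total service cost 45.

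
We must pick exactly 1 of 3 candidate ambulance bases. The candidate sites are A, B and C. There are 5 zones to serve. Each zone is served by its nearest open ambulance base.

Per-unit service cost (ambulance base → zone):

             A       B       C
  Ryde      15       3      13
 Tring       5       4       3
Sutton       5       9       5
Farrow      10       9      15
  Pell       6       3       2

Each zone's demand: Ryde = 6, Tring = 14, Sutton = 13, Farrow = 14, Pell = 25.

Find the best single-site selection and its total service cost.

With exactly 1 open, each zone uses its cheapest among the chosen.
{B}: Ryde→B 3·6=18, Tring→B 4·14=56, Sutton→B 9·13=117, Farrow→B 9·14=126, Pell→B 3·25=75. Service cost 392.
{C}: service cost 445
{A}: service cost 515
Among all 3 size-1 choices, {B} is lowest.

Choose B only; total service cost 392.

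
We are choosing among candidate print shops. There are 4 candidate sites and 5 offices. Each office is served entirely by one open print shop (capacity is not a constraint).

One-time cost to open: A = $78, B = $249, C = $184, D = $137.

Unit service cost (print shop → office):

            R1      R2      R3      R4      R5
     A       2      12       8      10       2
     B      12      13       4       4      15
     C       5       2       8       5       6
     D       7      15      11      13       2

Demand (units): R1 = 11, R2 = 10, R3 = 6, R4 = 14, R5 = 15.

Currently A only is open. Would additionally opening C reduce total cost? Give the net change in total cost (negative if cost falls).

Current service cost with {A}: 360.
Adding C: each office re-picks its cheapest; new service cost 190, saving 170.
Extra fixed cost: 184. Net change = 184 − 170 = 14.
(Totals: 438 → 452.)

No — net change +14 (cost rises by 14).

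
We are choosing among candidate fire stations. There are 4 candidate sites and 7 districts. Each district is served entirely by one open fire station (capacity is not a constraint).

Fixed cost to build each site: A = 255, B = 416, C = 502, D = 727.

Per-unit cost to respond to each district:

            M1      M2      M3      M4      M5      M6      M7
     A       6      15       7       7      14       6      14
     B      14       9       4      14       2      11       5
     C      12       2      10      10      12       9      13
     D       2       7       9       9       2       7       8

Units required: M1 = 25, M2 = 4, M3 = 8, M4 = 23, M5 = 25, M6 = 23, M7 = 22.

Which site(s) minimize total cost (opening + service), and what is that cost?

For any fixed open set, each district goes to its cheapest open site; total = fixed + service.
{A, B}: M1→A 6·25=150, M2→B 9·4=36, M3→B 4·8=32, M4→A 7·23=161, M5→B 2·25=50, M6→A 6·23=138, M7→B 5·22=110. Service 677; fixed 671; total 1348.
{D}: service 744 + fixed 727 = 1471
{A}: service 1223 + fixed 255 = 1478
{A, B, C, D}: service 549 + fixed 1900 = 2449
No other subset beats 1348.

Open A and B; minimum total cost 1348.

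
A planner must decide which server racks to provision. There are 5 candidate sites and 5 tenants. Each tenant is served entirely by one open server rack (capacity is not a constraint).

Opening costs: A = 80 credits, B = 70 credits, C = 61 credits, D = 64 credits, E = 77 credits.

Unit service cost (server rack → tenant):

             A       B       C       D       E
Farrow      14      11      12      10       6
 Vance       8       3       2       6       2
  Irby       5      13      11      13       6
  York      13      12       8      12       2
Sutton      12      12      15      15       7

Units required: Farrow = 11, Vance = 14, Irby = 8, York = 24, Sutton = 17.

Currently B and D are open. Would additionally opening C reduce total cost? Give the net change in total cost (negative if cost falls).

Yes — net change −65 (cost falls by 65).

Current service cost with {B, D}: 748.
Adding C: each tenant re-picks its cheapest; new service cost 622, saving 126.
Extra fixed cost: 61. Net change = 61 − 126 = -65.
(Totals: 882 → 817.)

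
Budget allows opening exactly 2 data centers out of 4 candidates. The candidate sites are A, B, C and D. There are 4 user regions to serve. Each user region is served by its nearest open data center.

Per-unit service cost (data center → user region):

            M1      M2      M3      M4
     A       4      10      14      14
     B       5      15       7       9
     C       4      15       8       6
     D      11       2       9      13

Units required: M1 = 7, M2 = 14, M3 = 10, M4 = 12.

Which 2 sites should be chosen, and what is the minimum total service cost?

Choose C and D; total service cost 208.

With exactly 2 open, each user region uses its cheapest among the chosen.
{C, D}: M1→C 4·7=28, M2→D 2·14=28, M3→C 8·10=80, M4→C 6·12=72. Service cost 208.
{B, D}: service cost 241
{A, D}: service cost 302
Among all 6 size-2 choices, {C, D} is lowest.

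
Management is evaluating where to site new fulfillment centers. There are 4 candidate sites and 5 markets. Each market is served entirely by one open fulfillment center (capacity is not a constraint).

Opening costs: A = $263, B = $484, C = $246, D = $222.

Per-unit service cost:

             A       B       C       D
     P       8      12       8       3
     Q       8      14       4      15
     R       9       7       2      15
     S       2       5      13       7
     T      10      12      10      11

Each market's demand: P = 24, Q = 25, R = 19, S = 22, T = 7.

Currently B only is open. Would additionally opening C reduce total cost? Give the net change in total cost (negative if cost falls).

Yes — net change −209 (cost falls by 209).

Current service cost with {B}: 965.
Adding C: each market re-picks its cheapest; new service cost 510, saving 455.
Extra fixed cost: 246. Net change = 246 − 455 = -209.
(Totals: 1449 → 1240.)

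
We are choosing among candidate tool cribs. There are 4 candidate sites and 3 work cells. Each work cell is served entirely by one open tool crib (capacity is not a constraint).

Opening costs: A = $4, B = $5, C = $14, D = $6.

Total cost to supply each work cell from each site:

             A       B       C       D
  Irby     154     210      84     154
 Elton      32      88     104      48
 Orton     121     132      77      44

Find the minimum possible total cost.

Minimum total cost: 184

For any fixed open set, each work cell goes to its cheapest open site; total = fixed + service.
{A, C, D}: Irby→C 84, Elton→A 32, Orton→D 44. Service 160; fixed 24; total 184.
{A, B, C, D}: service 160 + fixed 29 = 189
{C, D}: Irby→C 84, Elton→D 48, Orton→D 44. Service 176; fixed 20; total 196.
{A}: service 307 + fixed 4 = 311
No other subset beats 184.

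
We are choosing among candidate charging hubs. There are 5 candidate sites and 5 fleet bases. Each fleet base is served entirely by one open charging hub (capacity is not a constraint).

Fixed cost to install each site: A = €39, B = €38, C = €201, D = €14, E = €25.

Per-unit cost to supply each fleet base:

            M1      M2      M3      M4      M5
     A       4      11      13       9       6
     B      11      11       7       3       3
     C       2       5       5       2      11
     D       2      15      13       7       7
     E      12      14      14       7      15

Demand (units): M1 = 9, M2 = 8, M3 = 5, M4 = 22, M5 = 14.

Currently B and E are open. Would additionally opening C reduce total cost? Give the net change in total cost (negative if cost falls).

No — net change +40 (cost rises by 40).

Current service cost with {B, E}: 330.
Adding C: each fleet base re-picks its cheapest; new service cost 169, saving 161.
Extra fixed cost: 201. Net change = 201 − 161 = 40.
(Totals: 393 → 433.)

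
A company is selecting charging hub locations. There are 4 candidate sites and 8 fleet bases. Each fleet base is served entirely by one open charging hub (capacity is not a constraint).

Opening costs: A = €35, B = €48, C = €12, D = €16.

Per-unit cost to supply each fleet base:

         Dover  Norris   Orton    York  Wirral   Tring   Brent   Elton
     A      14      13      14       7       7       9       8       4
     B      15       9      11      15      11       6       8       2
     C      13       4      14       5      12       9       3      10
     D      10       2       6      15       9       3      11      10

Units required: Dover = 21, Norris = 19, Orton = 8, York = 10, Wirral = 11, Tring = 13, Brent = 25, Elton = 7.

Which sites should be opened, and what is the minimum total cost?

For any fixed open set, each fleet base goes to its cheapest open site; total = fixed + service.
{A, C, D}: Dover→D 10·21=210, Norris→D 2·19=38, Orton→D 6·8=48, York→C 5·10=50, Wirral→A 7·11=77, Tring→D 3·13=39, Brent→C 3·25=75, Elton→A 4·7=28. Service 565; fixed 63; total 628.
{B, C, D}: Dover→D 10·21=210, Norris→D 2·19=38, Orton→D 6·8=48, York→C 5·10=50, Wirral→D 9·11=99, Tring→D 3·13=39, Brent→C 3·25=75, Elton→B 2·7=14. Service 573; fixed 76; total 649.
{C, D}: Dover→D 10·21=210, Norris→D 2·19=38, Orton→D 6·8=48, York→C 5·10=50, Wirral→D 9·11=99, Tring→D 3·13=39, Brent→C 3·25=75, Elton→C 10·7=70. Service 629; fixed 28; total 657.
{A, B, C, D}: service 551 + fixed 111 = 662
No other subset beats 628.

Open A, C and D; minimum total cost 628.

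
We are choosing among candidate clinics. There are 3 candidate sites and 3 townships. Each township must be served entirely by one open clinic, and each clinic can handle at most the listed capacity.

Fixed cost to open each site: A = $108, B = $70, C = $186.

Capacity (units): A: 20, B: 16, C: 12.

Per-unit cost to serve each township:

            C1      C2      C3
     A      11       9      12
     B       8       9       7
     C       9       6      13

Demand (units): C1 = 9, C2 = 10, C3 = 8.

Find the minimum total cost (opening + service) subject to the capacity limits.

Open {A, B}: C1→A 11·9=99, C2→A 9·10=90, C3→B 7·8=56.
Loads: A carries 19/20, B carries 8/16. Service 245; fixed 178; total 423.
Next best feasible plan costs 436.

Minimum total cost: 423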